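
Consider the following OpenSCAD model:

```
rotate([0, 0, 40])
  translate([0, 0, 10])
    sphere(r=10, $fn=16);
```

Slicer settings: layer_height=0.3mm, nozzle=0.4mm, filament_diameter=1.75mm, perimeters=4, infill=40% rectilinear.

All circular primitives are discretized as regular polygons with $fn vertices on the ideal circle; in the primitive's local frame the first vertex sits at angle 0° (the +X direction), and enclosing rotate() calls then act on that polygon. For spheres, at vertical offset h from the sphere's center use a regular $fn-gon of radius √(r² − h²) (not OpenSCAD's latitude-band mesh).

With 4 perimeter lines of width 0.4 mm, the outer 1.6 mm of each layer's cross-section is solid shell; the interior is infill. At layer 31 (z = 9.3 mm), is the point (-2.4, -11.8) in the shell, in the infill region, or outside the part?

At z = 9.3 mm: the sphere: section is a regular 16-gon, circumradius = √(r²−h²) = √(10²−0.7²) = 9.975; (whole slice rotated 40° about Z — lengths, areas and connectivity unchanged). Overall, the cross-section is a single solid region. Undo the 40° rotation: the query point maps to (-9.423, -7.497) in the un-rotated model frame. The nearest boundary edge runs (-9.22, -3.82)→(-7.05, -7.05); distance from the point to it = 2.22 mm. The point is not inside any of the regions above, so it lies outside the cross-section (2.22 mm from the nearest boundary).

outside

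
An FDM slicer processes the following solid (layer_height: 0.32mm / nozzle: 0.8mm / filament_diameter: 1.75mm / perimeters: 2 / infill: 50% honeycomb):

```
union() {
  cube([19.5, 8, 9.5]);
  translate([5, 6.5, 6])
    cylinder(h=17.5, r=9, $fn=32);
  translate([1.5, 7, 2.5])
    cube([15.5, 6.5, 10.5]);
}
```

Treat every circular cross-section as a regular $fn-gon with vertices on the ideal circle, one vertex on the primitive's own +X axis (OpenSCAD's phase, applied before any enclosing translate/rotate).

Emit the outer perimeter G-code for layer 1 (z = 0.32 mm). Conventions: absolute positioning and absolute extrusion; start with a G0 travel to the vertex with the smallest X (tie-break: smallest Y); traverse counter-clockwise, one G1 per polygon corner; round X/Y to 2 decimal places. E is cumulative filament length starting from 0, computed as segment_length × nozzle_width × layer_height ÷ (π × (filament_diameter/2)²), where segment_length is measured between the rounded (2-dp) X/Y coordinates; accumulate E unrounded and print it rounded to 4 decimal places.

At z = 0.32 mm: the cube (footprint 19.5×8) is included at this height; the cylinder at (5, 6.5) is not intersected at this z (z outside [6, 23.5]); the cube at (1.5, 7) does not reach this height (z outside [2.5, 13]); Merging all regions: only the 19.5×8 cube is present, so the union is just that shape — 1 connected region. The outline is a single polygon with 4 vertices. Extrusion per mm of travel: 0.8 × 0.32 / (π × 0.875²) = 0.106432. Accumulating E over each segment gives final E = 5.8538.

G0 X0.00 Y0.00 Z0.32
G1 X19.50 Y0.00 E2.0754
G1 X19.50 Y8.00 E2.9269
G1 X0.00 Y8.00 E5.0023
G1 X0.00 Y0.00 E5.8538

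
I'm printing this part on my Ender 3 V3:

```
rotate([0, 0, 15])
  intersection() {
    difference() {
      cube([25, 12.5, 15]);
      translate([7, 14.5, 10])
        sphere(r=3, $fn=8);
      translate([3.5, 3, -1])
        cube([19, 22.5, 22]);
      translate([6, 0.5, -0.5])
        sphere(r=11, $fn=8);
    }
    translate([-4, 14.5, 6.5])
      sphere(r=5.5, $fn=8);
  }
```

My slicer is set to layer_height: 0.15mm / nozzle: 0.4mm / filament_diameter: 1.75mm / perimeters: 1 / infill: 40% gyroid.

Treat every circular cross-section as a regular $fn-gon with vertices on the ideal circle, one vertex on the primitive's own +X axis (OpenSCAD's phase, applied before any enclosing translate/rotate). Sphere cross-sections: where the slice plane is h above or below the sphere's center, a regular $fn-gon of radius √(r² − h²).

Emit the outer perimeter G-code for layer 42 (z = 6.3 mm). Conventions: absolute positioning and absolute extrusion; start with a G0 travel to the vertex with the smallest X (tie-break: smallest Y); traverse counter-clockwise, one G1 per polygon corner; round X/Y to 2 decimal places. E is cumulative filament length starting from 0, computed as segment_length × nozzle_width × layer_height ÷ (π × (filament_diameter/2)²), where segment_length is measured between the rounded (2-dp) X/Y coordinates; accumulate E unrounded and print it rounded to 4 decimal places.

G0 X-3.24 Y12.07 Z6.30
G1 X-2.82 Y10.52 E0.0401
G1 X-2.59 Y12.25 E0.0836
G1 X-3.24 Y12.07 E0.1004

At z = 6.3 mm: the cube (footprint 25×12.5) is included at this height; the sphere at (7, 14.5) does not reach this height (|z−center|=3.700 > r=3); the cube at (3.5, 3) is present — its section is the full 19×22.5 rectangle; the r=11 sphere at (6, 0.5) slices to a regular 8-gon of circumradius 8.646 (√(r²−h²) with h=6.8 from center); After the difference (first − rest): starting from the 25×12.5 cube, the 19×22.5 cube at (3.5, 3) partially overlaps it — only the 180.50 mm² overlap (of its 427.50 mm²) is removed, clipping the outline; the r=11 sphere at (6, 0.5) partially overlaps it — only the 57.94 mm² overlap (of its 211.45 mm²) is removed, clipping the outline — 2 connected regions; the r=5.5 sphere at (-4, 14.5) slices to a regular 8-gon of circumradius 5.496 (√(r²−h²) with h=0.2 from center); Taking the intersection: the r=5.5 sphere at (-4, 14.5) partially overlaps the result so far; clipping to the common part keeps 0.54 mm² — 1 connected region; (rotated 15° about Z; rotation is an isometry so areas/perimeters/island counts are preserved). The outline is a single polygon with 3 vertices. Extrusion per mm of travel: 0.4 × 0.15 / (π × 0.875²) = 0.024945. Accumulating E over each segment gives final E = 0.1004.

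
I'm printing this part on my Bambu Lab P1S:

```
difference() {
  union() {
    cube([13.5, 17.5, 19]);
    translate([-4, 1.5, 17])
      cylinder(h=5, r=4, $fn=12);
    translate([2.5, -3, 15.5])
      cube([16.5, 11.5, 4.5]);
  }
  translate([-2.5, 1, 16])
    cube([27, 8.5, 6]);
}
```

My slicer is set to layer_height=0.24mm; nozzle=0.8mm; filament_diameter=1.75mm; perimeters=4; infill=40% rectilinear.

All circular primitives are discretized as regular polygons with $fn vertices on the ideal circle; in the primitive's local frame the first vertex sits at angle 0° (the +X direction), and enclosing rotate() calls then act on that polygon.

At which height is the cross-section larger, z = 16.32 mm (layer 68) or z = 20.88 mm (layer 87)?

layer 68 (z = 16.32 mm)

Layer 68 (z = 16.32): the cube (footprint 13.5×17.5) is included at this height (area 236.25 mm²); the cylinder at (-4, 1.5) does not reach this height (z outside [17, 22]); the cube at (2.5, -3) is present — its section is the full 16.5×11.5 rectangle (area 189.75 mm²); Combining (union): the regions partially overlap — summed areas 426.00 mm² minus the doubly-counted overlap 93.50 mm² gives 332.50 mm² — area = 332.50 mm²; the cube at (-2.5, 1) is present — its section is the full 27×8.5 rectangle (area 229.50 mm²); Subtracting the remaining from the first: starting from that combined region (332.50 mm²), the 27×8.5 cube at (-2.5, 1) partially overlaps it — only the 156.00 mm² overlap (of its 229.50 mm²) is removed, clipping the outline — area = 176.50 mm². So its area = 176.50 mm². Layer 87 (z = 20.88): the cube is not intersected at this z (z outside [0, 19]); the cylinder at (-4, 1.5): section is a regular 12-gon, circumradius r=4 (area = (12/2)·4.000²·sin(360°/12) = 48.00 mm²); the cube at (2.5, -3) is not intersected at this z (z outside [15.5, 20]); Taking the union: only the r=4 cylinder at (-4, 1.5) is present, so the union is just that shape — area = 48.00 mm²; the cube at (-2.5, 1) (footprint 27×8.5) is included at this height (area 229.50 mm²); Taking the first minus the rest: starting from that combined region (48.00 mm²), the 27×8.5 cube at (-2.5, 1) partially overlaps it — only the 7.52 mm² overlap (of its 229.50 mm²) is removed, clipping the outline — area = 40.48 mm². So its area = 40.48 mm². Layer 68 is larger (176.50 vs 40.48 mm²).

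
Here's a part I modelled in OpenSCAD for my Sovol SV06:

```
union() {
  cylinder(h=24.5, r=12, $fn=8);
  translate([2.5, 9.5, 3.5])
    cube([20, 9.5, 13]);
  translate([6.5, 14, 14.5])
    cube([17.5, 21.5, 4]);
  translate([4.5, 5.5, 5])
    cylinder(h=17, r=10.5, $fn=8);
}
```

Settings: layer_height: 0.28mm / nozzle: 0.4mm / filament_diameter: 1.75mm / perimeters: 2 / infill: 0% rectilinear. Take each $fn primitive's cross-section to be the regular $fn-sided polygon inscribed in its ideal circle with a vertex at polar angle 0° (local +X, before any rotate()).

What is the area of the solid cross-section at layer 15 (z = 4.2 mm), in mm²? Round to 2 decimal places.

At z = 4.2 mm: the cylinder: section is a regular 8-gon, circumradius r=12 (area = (8/2)·12.000²·sin(360°/8) = 407.29 mm²); the 20×9.5 cube at (2.5, 9.5) contributes its full rectangle (area 190.00 mm²); the cube at (6.5, 14) does not reach this height (z outside [14.5, 18.5]); the cylinder at (4.5, 5.5) is absent (z outside [5, 22]); Combining (union): the regions partially overlap — summed areas 597.29 mm² minus the doubly-counted overlap 2.59 mm² gives 594.70 mm² — area = 594.70 mm². Overall, the cross-section is a single solid region. Net area = 594.70 mm².

594.70 mm²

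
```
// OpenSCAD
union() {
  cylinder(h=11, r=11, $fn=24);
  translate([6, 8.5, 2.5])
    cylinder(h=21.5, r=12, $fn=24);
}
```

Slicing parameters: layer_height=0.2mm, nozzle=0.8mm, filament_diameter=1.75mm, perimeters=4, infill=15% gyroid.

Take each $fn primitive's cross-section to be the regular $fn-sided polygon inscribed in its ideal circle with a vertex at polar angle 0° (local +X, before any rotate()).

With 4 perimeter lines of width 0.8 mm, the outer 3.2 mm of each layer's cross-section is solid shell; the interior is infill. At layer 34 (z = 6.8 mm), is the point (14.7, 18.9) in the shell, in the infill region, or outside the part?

outside

At z = 6.8 mm: the r=11 cylinder gives a regular 24-gon of circumradius 11 (constant along its height); the r=12 cylinder at (6, 8.5) gives a regular 24-gon of circumradius 12 (constant along its height); Taking the union: the regions partially overlap (shared area 180.89 mm²), so overlapping operands fuse into one piece — 1 connected region. Overall, the cross-section is a single solid region. The nearest boundary edge runs (12.00, 18.89)→(14.49, 16.99); distance from the point to it = 1.65 mm. The point is not inside any of the regions above, so it lies outside the cross-section (1.65 mm from the nearest boundary).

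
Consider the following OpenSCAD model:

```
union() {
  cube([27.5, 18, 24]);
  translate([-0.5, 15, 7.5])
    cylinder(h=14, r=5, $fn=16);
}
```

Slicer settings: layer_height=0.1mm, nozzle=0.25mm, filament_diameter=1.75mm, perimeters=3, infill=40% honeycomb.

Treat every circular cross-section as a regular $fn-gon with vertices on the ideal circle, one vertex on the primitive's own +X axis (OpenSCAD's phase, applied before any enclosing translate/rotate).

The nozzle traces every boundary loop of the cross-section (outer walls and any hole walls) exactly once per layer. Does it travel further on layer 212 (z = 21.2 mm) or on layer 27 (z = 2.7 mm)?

layer 212 (z = 21.2 mm)

Layer 212 (z = 21.2): the cube is present — its section is the full 27.5×18 rectangle (perimeter 91.00 mm); the cylinder at (-0.5, 15): section is a regular 16-gon, circumradius r=5 (perimeter = 2·16·5.000·sin(180°/16) = 31.21 mm); Combining (union): the regions partially overlap (shared area 28.99 mm²), so the edge portions inside another operand are dropped and the merged outline is re-measured after clipping — boundary = 100.37 mm. So its perimeter = 100.37 mm. Layer 27 (z = 2.7): the 27.5×18 cube contributes its full rectangle (perimeter 91.00 mm); the cylinder at (-0.5, 15) is absent (z outside [7.5, 21.5]); Combining (union): only the 27.5×18 cube is present, so the union is just that shape — boundary = 91.00 mm. So its perimeter = 91.00 mm. Layer 212 is larger (100.37 vs 91.00 mm).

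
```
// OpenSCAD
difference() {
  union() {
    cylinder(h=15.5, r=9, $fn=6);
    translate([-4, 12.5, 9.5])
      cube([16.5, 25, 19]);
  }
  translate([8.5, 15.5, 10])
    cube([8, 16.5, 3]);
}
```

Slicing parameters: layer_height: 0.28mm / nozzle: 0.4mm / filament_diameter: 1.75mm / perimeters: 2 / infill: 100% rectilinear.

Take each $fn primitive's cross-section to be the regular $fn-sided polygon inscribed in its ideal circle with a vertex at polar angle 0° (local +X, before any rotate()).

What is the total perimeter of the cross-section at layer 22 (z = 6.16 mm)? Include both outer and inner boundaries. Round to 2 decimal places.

At z = 6.16 mm: the cylinder: section is a regular 6-gon, circumradius r=9 (perimeter = 2·6·9.000·sin(180°/6) = 54.00 mm); the cube at (-4, 12.5) is absent (z outside [9.5, 28.5]); Combining (union): only the r=9 cylinder is present, so the union is just that shape — boundary = 54.00 mm; the cube at (8.5, 15.5) is absent (z outside [10, 13]); Taking the first minus the rest: none of the subtracted shapes is present at this height, so that combined region is unchanged — boundary = 54.00 mm. Overall, the cross-section is a single solid region. Total boundary length (outer) = 54.00 mm.

54.00 mm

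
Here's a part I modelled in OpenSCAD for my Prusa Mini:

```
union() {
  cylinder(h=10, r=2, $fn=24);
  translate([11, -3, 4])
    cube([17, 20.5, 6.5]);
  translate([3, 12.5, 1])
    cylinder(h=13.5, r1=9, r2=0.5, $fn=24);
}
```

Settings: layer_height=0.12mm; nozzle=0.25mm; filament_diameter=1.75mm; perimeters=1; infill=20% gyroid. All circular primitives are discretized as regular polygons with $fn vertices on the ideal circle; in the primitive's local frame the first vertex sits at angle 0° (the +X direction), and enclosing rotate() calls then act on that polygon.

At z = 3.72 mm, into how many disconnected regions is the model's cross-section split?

2

At z = 3.72 mm: the r=2 cylinder contributes a regular 24-gon of circumradius 2; the cube at (11, -3) is absent (z outside [4, 10.5]); the cone at (3, 12.5): at t=0.201 of its height the radius interpolates to r₁+(r₂−r₁)t = 7.287, giving a regular 24-gon of that circumradius; Taking the union: the 2 present regions are separate (no shared area or edge), so areas and boundary lengths simply add and each stays a separate island — 2 connected regions. The result has 2 disconnected regions.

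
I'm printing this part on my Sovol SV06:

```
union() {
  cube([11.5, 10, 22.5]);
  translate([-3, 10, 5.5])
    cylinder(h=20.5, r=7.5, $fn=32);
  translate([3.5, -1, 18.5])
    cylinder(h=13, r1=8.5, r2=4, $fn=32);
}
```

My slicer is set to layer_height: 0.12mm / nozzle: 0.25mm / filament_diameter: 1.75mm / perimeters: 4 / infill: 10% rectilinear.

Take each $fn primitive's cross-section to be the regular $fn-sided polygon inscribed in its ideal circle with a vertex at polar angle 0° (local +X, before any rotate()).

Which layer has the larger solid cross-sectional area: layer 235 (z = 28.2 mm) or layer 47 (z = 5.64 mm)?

layer 47 (z = 5.64 mm)

Layer 235 (z = 28.2): the cube does not reach this height (z outside [0, 22.5]); the cylinder at (-3, 10) is not intersected at this z (z outside [5.5, 26]); the cone at (3.5, -1) (r1=8.5→r2=4) has section circumradius 5.142 here — a regular 32-gon (area = (32/2)·5.142²·sin(360°/32) = 82.54 mm²); Combining (union): only the cone at (3.5, -1) is present, so the union is just that shape — area = 82.54 mm². So its area = 82.54 mm². Layer 47 (z = 5.64): the 11.5×10 cube contributes its full rectangle (area 115.00 mm²); the cylinder at (-3, 10): section is a regular 32-gon, circumradius r=7.5 (area = (32/2)·7.500²·sin(360°/32) = 175.58 mm²); the cone at (3.5, -1) is absent (z outside [18.5, 31.5]); Merging all regions: the regions partially overlap — summed areas 290.58 mm² minus the doubly-counted overlap 22.08 mm² gives 268.50 mm² — area = 268.50 mm². So its area = 268.50 mm². Layer 47 is larger (268.50 vs 82.54 mm²).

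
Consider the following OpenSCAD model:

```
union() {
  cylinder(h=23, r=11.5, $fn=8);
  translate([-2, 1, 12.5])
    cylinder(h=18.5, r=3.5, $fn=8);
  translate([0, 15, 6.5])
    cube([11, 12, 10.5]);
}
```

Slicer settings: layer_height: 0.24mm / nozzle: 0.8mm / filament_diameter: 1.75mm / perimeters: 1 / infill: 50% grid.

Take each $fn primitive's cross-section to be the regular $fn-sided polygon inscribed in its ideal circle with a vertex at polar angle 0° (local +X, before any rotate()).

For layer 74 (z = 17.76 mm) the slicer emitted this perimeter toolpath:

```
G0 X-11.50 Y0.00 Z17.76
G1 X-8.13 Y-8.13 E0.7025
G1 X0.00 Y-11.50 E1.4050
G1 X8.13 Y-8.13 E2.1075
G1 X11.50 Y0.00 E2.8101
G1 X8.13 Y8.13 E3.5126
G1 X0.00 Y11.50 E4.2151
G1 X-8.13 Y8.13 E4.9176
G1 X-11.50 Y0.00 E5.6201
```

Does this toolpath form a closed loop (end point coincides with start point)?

yes

Start point (G0): (-11.50, 0.00). End point (last G1): the path returns to the start — closed.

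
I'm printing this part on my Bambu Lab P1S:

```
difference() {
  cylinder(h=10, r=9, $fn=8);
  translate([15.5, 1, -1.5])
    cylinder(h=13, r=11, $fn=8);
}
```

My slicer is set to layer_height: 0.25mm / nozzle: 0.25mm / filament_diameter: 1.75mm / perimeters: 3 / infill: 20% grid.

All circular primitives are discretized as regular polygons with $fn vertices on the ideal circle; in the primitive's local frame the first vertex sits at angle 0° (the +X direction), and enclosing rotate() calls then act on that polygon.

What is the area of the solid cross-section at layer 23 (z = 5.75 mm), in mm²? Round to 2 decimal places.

At z = 5.75 mm: the r=9 cylinder gives a regular 8-gon of circumradius 9 (constant along its height) (area = (8/2)·9.000²·sin(360°/8) = 229.10 mm²); the r=11 cylinder at (15.5, 1) contributes a regular 8-gon of circumradius 11 (area = (8/2)·11.000²·sin(360°/8) = 342.24 mm²); Taking the first minus the rest: starting from the r=9 cylinder (229.10 mm²), the r=11 cylinder at (15.5, 1) partially overlaps it — only the 24.24 mm² overlap (of its 342.24 mm²) is removed, clipping the outline — area = 204.87 mm². Overall, the cross-section is a single solid region. Net area = 204.87 mm².

204.87 mm²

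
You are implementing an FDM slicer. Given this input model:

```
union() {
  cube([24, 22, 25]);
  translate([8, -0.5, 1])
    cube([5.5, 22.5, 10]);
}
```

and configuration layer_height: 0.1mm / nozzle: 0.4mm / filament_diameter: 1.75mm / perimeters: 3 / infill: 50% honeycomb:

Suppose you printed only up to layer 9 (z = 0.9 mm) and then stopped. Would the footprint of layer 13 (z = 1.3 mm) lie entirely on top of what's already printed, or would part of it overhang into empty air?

part overhangs

Compare the two slices. At z = 0.9: the cube is present — its section is the full 24×22 rectangle (area 528.00 mm²); the cube at (8, -0.5) does not reach this height (z outside [1, 11]); Merging all regions: only the 24×22 cube is present, so the union is just that shape — area = 528.00 mm². At z = 1.3: the cube is present — its section is the full 24×22 rectangle (area 528.00 mm²); the cube at (8, -0.5) (footprint 5.5×22.5) is included at this height (area 123.75 mm²); Taking the union: the regions partially overlap — summed areas 651.75 mm² minus the doubly-counted overlap 121.00 mm² gives 530.75 mm² — area = 530.75 mm². Checking containment: at z = 1.3 the cross-section extends beyond the z = 0.9 cross-section by about 2.75 mm².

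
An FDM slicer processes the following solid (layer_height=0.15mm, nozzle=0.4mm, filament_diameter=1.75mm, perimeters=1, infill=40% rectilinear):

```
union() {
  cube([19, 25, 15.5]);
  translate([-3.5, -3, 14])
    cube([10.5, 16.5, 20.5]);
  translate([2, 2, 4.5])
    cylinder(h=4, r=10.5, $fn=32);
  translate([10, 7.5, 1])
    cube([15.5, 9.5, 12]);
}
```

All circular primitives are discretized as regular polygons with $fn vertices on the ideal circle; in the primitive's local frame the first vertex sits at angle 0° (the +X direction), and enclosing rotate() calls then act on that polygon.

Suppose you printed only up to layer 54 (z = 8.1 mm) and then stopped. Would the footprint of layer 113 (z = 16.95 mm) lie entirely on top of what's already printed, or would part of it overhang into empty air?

Compare the two slices. At z = 8.1: the cube is present — its section is the full 19×25 rectangle (area 475.00 mm²); the cube at (-3.5, -3) is not intersected at this z (z outside [14, 34.5]); the r=10.5 cylinder at (2, 2) contributes a regular 32-gon of circumradius 10.5 (area = (32/2)·10.500²·sin(360°/32) = 344.14 mm²); the 15.5×9.5 cube at (10, 7.5) contributes its full rectangle (area 147.25 mm²); Combining (union): the regions partially overlap — summed areas 966.39 mm² minus the doubly-counted overlap 217.14 mm² gives 749.25 mm² — area = 749.25 mm². At z = 16.95: the cube does not reach this height (z outside [0, 15.5]); the 10.5×16.5 cube at (-3.5, -3) contributes its full rectangle (area 173.25 mm²); the cylinder at (2, 2) is not intersected at this z (z outside [4.5, 8.5]); the cube at (10, 7.5) is not intersected at this z (z outside [1, 13]); Taking the union: only the 10.5×16.5 cube at (-3.5, -3) is present, so the union is just that shape — area = 173.25 mm². Checking containment: at z = 16.95 the cross-section extends beyond the z = 8.1 cross-section by about 6.27 mm².

part overhangs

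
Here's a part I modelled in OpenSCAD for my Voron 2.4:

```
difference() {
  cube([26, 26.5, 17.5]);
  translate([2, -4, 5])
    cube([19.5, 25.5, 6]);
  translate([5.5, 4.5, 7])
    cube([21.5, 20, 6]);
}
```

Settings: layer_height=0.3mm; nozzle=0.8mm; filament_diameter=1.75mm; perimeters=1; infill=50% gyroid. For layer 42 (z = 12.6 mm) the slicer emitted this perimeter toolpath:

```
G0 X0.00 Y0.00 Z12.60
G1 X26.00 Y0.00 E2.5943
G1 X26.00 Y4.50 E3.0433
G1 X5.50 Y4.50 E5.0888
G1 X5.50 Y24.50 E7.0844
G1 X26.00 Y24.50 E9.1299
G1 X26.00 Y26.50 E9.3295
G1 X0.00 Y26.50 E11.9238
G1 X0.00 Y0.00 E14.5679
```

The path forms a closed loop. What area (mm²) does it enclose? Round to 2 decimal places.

279.00 mm²

Apply the shoelace formula to the sequence of (X, Y) vertices; enclosed area = 279.00 mm².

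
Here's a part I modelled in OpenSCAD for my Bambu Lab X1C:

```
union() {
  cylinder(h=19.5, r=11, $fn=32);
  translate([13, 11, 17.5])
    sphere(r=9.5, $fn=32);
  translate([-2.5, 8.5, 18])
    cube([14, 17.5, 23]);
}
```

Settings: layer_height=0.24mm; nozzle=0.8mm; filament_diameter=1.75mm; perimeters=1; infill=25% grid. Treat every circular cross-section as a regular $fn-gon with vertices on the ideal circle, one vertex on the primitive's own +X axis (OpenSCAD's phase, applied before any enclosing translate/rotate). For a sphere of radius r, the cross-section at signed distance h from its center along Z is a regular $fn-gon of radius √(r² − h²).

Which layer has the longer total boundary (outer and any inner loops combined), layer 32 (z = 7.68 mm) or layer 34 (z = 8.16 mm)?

layer 34 (z = 8.16 mm)

Layer 32 (z = 7.68): the r=11 cylinder contributes a regular 32-gon of circumradius 11 (perimeter = 2·32·11.000·sin(180°/32) = 69.00 mm); the sphere at (13, 11) is absent (|z−center|=9.820 > r=9.5); the cube at (-2.5, 8.5) is absent (z outside [18, 41]); Taking the union: only the r=11 cylinder is present, so the union is just that shape — boundary = 69.00 mm. So its perimeter = 69.00 mm. Layer 34 (z = 8.16): the r=11 cylinder contributes a regular 32-gon of circumradius 11 (perimeter = 2·32·11.000·sin(180°/32) = 69.00 mm); the r=9.5 sphere at (13, 11) slices to a regular 32-gon of circumradius 1.736 (√(r²−h²) with h=9.34 from center) (perimeter = 2·32·1.736·sin(180°/32) = 10.89 mm); the cube at (-2.5, 8.5) is absent (z outside [18, 41]); Taking the union: the 2 present regions are separate (no shared area or edge), so areas and boundary lengths simply add and each stays a separate island — boundary = 79.90 mm. So its perimeter = 79.90 mm. Layer 34 is larger (79.90 vs 69.00 mm).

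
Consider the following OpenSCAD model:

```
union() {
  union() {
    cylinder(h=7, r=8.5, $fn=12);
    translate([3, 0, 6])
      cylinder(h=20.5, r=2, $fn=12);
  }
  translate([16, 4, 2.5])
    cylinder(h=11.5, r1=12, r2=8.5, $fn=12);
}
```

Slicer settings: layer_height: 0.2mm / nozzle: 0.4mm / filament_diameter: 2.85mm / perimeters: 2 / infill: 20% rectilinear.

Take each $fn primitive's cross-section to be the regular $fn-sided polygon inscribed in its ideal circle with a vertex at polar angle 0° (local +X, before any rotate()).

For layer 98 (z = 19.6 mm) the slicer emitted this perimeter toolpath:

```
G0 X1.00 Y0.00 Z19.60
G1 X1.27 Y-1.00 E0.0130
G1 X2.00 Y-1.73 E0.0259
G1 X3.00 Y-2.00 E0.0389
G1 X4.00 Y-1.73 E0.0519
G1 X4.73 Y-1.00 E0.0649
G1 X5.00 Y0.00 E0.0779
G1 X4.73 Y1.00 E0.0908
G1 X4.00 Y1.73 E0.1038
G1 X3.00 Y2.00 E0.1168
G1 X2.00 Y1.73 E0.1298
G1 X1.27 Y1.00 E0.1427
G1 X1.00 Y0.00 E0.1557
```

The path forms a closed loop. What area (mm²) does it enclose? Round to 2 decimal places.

Apply the shoelace formula to the sequence of (X, Y) vertices; enclosed area = 11.99 mm².

11.99 mm²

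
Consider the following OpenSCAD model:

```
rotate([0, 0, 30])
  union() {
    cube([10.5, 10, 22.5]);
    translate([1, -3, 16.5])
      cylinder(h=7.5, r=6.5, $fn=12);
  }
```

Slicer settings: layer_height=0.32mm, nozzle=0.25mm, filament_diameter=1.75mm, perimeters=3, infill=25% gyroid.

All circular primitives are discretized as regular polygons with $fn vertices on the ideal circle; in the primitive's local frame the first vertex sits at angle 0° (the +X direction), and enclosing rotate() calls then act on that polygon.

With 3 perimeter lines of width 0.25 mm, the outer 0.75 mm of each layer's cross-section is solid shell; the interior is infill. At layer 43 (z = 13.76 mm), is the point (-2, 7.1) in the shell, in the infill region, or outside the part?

At z = 13.76 mm: the cube (footprint 10.5×10) is included at this height; the cylinder at (1, -3) is absent (z outside [16.5, 24]); Combining (union): only the 10.5×10 cube is present, so the union is just that shape — 1 connected region; (whole slice rotated 30° about Z — lengths, areas and connectivity unchanged). Overall, the cross-section is a single solid region. Undo the 30° rotation: the query point maps to (1.818, 7.149) in the un-rotated model frame. The nearest boundary edge runs (0.00, 10.00)→(0.00, 0.00); distance from the point to it = 1.82 mm. The point is inside the cross-section and 1.82 mm from the nearest boundary — more than the 0.75 mm shell width (3 × 0.25), so it's in the infill interior.

infill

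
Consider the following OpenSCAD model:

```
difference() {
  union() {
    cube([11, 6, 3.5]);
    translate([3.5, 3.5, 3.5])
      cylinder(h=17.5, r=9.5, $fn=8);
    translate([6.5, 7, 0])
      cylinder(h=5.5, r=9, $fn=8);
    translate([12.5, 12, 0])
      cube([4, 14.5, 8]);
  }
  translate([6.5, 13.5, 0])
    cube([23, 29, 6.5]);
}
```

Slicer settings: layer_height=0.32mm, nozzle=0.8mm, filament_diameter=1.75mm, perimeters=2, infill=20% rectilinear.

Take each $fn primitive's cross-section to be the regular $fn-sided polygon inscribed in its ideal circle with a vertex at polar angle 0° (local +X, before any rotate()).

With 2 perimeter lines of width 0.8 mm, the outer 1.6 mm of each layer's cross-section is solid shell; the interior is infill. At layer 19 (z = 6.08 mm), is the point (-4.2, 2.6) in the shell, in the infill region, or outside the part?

At z = 6.08 mm: the cube is not intersected at this z (z outside [0, 3.5]); the cylinder at (3.5, 3.5): section is a regular 8-gon, circumradius r=9.5; the cylinder at (6.5, 7) is not intersected at this z (z outside [0, 5.5]); the cube at (12.5, 12) is present — its section is the full 4×14.5 rectangle; Taking the union: the 2 present regions are separate (no shared area or edge), so areas and boundary lengths simply add and each stays a separate island — 2 connected regions; the cube at (6.5, 13.5) is present — its section is the full 23×29 rectangle; Subtracting the remaining from the first: starting from that combined region, the 23×29 cube at (6.5, 13.5) partially overlaps it — only the 52.00 mm² overlap (of its 667.00 mm²) is removed, clipping the outline — 2 connected regions. Overall, the cross-section has 2 separate islands. The nearest boundary edge runs (-3.22, -3.22)→(-6.00, 3.50); distance from the point to it = 1.32 mm. (Shell/infill is judged within the island containing the point — the largest one.) The point is inside the cross-section, 1.32 mm from the nearest boundary — within the 1.6 mm shell band (2 × 0.8).

shell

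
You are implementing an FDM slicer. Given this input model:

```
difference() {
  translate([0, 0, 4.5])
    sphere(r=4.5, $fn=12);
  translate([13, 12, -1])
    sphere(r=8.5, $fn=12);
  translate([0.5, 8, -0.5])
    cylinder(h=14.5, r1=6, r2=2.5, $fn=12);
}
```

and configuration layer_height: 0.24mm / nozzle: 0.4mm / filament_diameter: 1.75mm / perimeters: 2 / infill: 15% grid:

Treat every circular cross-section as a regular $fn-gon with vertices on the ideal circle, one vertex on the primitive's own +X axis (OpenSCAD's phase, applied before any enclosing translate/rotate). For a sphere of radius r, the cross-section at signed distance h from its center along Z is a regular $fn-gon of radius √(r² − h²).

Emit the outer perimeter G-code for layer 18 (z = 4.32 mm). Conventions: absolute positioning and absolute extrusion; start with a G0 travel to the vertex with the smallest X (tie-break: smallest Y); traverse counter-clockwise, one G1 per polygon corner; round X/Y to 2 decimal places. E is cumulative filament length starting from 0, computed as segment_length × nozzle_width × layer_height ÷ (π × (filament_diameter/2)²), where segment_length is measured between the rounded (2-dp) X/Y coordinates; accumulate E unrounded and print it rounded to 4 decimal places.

At z = 4.32 mm: the sphere: section is a regular 12-gon, circumradius = √(r²−h²) = √(4.5²−0.18²) = 4.496; the r=8.5 sphere at (13, 12) contributes a regular 12-gon of circumradius √(8.5²−5.32²) = 6.629; the cone at (0.5, 8) contributes a regular 12-gon of circumradius 4.837 (interpolated between r1=6 and r2=2.5 at t=0.332); Taking the first minus the rest: starting from the r=4.5 sphere, the r=8.5 sphere at (13, 12) misses the remaining region (no effect); the cone at (0.5, 8) partially overlaps it — only the 3.23 mm² overlap (of its 70.18 mm²) is removed, clipping the outline — 1 connected region. The outline is a single polygon with 14 vertices. Extrusion per mm of travel: 0.4 × 0.24 / (π × 0.875²) = 0.039912. Accumulating E over each segment gives final E = 1.1139.

G0 X-4.50 Y0.00 Z4.32
G1 X-3.89 Y-2.25 E0.0930
G1 X-2.25 Y-3.89 E0.1856
G1 X0.00 Y-4.50 E0.2787
G1 X2.25 Y-3.89 E0.3717
G1 X3.89 Y-2.25 E0.4643
G1 X4.50 Y0.00 E0.5573
G1 X3.89 Y2.25 E0.6504
G1 X2.45 Y3.69 E0.7316
G1 X0.50 Y3.16 E0.8123
G1 X-1.92 Y3.81 E0.9123
G1 X-2.05 Y3.95 E0.9199
G1 X-2.25 Y3.89 E0.9283
G1 X-3.89 Y2.25 E1.0208
G1 X-4.50 Y0.00 E1.1139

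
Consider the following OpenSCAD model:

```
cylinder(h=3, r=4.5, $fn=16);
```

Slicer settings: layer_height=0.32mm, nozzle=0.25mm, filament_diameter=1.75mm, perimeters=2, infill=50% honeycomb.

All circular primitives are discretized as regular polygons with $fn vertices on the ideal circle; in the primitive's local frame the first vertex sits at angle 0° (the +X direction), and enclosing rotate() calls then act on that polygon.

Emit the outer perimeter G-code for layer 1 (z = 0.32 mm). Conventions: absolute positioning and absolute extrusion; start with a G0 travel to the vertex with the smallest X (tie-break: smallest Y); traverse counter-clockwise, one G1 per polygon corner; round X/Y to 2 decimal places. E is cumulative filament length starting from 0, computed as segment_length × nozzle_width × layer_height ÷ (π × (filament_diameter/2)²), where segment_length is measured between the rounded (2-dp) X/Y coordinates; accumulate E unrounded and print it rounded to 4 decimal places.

At z = 0.32 mm: the r=4.5 cylinder contributes a regular 16-gon of circumradius 4.5. The outline is a single polygon with 16 vertices. Extrusion per mm of travel: 0.25 × 0.32 / (π × 0.875²) = 0.033260. Accumulating E over each segment gives final E = 0.9344.

G0 X-4.50 Y0.00 Z0.32
G1 X-4.16 Y-1.72 E0.0583
G1 X-3.18 Y-3.18 E0.1168
G1 X-1.72 Y-4.16 E0.1753
G1 X0.00 Y-4.50 E0.2336
G1 X1.72 Y-4.16 E0.2919
G1 X3.18 Y-3.18 E0.3504
G1 X4.16 Y-1.72 E0.4089
G1 X4.50 Y0.00 E0.4672
G1 X4.16 Y1.72 E0.5255
G1 X3.18 Y3.18 E0.5840
G1 X1.72 Y4.16 E0.6425
G1 X0.00 Y4.50 E0.7008
G1 X-1.72 Y4.16 E0.7591
G1 X-3.18 Y3.18 E0.8176
G1 X-4.16 Y1.72 E0.8761
G1 X-4.50 Y0.00 E0.9344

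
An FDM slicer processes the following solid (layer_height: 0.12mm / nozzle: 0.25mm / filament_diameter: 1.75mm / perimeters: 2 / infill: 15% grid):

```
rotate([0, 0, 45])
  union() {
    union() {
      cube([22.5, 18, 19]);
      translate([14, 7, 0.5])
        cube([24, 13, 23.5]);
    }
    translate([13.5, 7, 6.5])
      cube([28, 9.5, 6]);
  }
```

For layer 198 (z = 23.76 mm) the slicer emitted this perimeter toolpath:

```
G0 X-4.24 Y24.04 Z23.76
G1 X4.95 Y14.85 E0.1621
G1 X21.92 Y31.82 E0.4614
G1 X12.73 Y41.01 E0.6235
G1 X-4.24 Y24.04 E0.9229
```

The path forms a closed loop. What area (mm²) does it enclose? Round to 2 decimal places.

Apply the shoelace formula to the sequence of (X, Y) vertices; enclosed area = 311.91 mm².

311.91 mm²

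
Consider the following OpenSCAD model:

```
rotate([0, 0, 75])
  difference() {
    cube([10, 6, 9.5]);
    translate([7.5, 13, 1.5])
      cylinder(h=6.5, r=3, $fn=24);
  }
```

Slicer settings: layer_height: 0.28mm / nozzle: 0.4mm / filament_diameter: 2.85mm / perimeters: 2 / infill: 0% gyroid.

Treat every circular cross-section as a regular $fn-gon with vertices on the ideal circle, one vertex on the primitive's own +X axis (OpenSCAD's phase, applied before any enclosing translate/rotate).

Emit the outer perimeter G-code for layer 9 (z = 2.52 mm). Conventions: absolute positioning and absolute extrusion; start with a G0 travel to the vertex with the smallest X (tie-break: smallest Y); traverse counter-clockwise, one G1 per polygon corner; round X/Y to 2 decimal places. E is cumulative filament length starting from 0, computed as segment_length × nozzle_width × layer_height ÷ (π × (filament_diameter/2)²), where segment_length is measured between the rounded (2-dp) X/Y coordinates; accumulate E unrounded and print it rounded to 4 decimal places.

G0 X-5.80 Y1.55 Z2.52
G1 X0.00 Y0.00 E0.1054
G1 X2.59 Y9.66 E0.2810
G1 X-3.21 Y11.21 E0.3864
G1 X-5.80 Y1.55 E0.5620

At z = 2.52 mm: the 10×6 cube contributes its full rectangle; the cylinder at (7.5, 13): section is a regular 24-gon, circumradius r=3; Taking the first minus the rest: starting from the 10×6 cube, the r=3 cylinder at (7.5, 13) misses the remaining region (no effect) — 1 connected region; (whole slice rotated 75° about Z — lengths, areas and connectivity unchanged). The outline is a single polygon with 4 vertices. Extrusion per mm of travel: 0.4 × 0.28 / (π × 1.425²) = 0.017557. Accumulating E over each segment gives final E = 0.5620.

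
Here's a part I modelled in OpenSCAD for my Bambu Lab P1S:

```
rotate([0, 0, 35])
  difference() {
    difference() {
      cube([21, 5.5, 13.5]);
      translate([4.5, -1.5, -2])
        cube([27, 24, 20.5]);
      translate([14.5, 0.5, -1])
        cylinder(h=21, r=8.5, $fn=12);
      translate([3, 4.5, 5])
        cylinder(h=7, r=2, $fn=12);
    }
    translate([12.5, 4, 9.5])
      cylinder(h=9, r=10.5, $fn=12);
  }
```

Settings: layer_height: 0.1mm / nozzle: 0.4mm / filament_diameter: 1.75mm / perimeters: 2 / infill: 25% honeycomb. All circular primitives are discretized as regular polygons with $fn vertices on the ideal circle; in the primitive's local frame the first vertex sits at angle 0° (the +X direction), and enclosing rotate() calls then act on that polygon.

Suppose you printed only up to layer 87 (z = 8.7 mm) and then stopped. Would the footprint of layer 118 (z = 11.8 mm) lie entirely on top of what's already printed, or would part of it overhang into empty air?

Compare the two slices. At z = 8.7: the cube (footprint 21×5.5) is included at this height (area 115.50 mm²); the cube at (4.5, -1.5) (footprint 27×24) is included at this height (area 648.00 mm²); the cylinder at (14.5, 0.5): section is a regular 12-gon, circumradius r=8.5 (area = (12/2)·8.500²·sin(360°/12) = 216.75 mm²); the r=2 cylinder at (3, 4.5) contributes a regular 12-gon of circumradius 2 (area = (12/2)·2.000²·sin(360°/12) = 12.00 mm²); Subtracting the remaining from the first: starting from the 21×5.5 cube (115.50 mm²), the 27×24 cube at (4.5, -1.5) partially overlaps it — only the 90.75 mm² overlap (of its 648.00 mm²) is removed, clipping the outline; the r=8.5 cylinder at (14.5, 0.5) misses the remaining region (no effect); the r=2 cylinder at (3, 4.5) partially overlaps it — only the 8.97 mm² overlap (of its 12.00 mm²) is removed, clipping the outline — area = 15.78 mm²; the cylinder at (12.5, 4) is absent (z outside [9.5, 18.5]); After the difference (first − rest): none of the subtracted shapes is present at this height, so that combined region is unchanged — area = 15.78 mm²; (rotated 35° about Z; rotation is an isometry so areas/perimeters/island counts are preserved). At z = 11.8: the cube is present — its section is the full 21×5.5 rectangle (area 115.50 mm²); the cube at (4.5, -1.5) is present — its section is the full 27×24 rectangle (area 648.00 mm²); the cylinder at (14.5, 0.5): section is a regular 12-gon, circumradius r=8.5 (area = (12/2)·8.500²·sin(360°/12) = 216.75 mm²); the cylinder at (3, 4.5): section is a regular 12-gon, circumradius r=2 (area = (12/2)·2.000²·sin(360°/12) = 12.00 mm²); Subtracting the remaining from the first: starting from the 21×5.5 cube (115.50 mm²), the 27×24 cube at (4.5, -1.5) partially overlaps it — only the 90.75 mm² overlap (of its 648.00 mm²) is removed, clipping the outline; the r=8.5 cylinder at (14.5, 0.5) misses the remaining region (no effect); the r=2 cylinder at (3, 4.5) partially overlaps it — only the 8.97 mm² overlap (of its 12.00 mm²) is removed, clipping the outline — area = 15.78 mm²; the r=10.5 cylinder at (12.5, 4) gives a regular 12-gon of circumradius 10.5 (constant along its height) (area = (12/2)·10.500²·sin(360°/12) = 330.75 mm²); Subtracting the remaining from the first: starting from the result so far (15.78 mm²), the r=10.5 cylinder at (12.5, 4) partially overlaps it — only the 4.85 mm² overlap (of its 330.75 mm²) is removed, clipping the outline — area = 10.92 mm²; (whole slice rotated 35° about Z — lengths, areas and connectivity unchanged). Checking containment: the cross-section at z = 11.8 is a subset of the cross-section at z = 8.7.

entirely on top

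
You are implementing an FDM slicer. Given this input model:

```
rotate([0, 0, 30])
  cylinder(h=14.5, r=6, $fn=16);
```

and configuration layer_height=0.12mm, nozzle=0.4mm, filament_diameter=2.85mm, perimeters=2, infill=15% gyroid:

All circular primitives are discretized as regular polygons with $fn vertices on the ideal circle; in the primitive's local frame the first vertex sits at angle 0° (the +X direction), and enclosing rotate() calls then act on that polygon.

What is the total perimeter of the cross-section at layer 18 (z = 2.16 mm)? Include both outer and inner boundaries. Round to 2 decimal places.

37.46 mm

At z = 2.16 mm: the cylinder: section is a regular 16-gon, circumradius r=6 (perimeter = 2·16·6.000·sin(180°/16) = 37.46 mm); (rotated 30° about Z; rotation is an isometry so areas/perimeters/island counts are preserved). Overall, the cross-section is a single solid region. Total boundary length (outer) = 37.46 mm.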